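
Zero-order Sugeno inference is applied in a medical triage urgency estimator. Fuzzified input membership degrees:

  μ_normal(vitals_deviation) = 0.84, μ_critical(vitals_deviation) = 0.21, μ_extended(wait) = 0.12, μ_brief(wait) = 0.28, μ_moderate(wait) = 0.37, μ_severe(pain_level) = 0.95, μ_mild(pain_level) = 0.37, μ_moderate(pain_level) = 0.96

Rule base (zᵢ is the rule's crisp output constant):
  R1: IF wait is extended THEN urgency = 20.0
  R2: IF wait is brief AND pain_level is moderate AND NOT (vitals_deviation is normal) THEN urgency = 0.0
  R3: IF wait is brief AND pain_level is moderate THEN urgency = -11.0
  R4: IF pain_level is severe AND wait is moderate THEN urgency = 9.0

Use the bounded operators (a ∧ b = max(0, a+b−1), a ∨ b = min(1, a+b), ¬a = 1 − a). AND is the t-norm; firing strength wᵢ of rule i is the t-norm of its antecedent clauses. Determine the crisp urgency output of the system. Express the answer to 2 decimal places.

R1 (z=20.0): extended=0.12 → w = 0.12
R2 (z=0.0): brief=0.28, moderate=0.96, ¬normal=1−0.84=0.16; AND[max(0, a+b−1)] → w = 0.00
R3 (z=-11.0): brief=0.28, moderate=0.96; AND[max(0, a+b−1)] → w = 0.24
R4 (z=9.0): severe=0.95, moderate=0.37; AND[max(0, a+b−1)] → w = 0.32
Weighted average = (0.12·20.0 + 0.00·0.0 + 0.24·-11.0 + 0.32·9.0) / (0.12 + 0.00 + 0.24 + 0.32)
  = 2.6400 / 0.6800 = 3.88

3.88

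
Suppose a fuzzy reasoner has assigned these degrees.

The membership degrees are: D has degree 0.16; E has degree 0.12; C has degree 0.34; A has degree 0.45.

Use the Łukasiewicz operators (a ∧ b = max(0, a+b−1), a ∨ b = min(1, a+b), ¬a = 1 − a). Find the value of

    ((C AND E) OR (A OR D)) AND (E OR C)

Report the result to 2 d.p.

0.07

C AND E = max(0, a+b−1) on (0.34, 0.12) = 0.00
A OR D = min(1, a+b) on (0.45, 0.16) = 0.61
(C AND E) OR (A OR D) = min(1, a+b) on (0.00, 0.61) = 0.61
E OR C = min(1, a+b) on (0.12, 0.34) = 0.46
((C AND E) OR (A OR D)) AND (E OR C) = max(0, a+b−1) on (0.61, 0.46) = 0.07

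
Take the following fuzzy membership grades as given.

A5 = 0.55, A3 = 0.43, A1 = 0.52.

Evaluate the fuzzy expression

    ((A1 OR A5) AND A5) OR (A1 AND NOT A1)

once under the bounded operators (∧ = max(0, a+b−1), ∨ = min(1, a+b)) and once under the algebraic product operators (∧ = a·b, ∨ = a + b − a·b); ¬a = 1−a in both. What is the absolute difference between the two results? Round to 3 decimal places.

0.023

Under bounded:
  A1 OR A5 = min(1, a+b) on (0.52, 0.55) = 1.00
  (A1 OR A5) AND A5 = max(0, a+b−1) on (1.00, 0.55) = 0.55
  NOT A1 = 1 − 0.52 = 0.48
  A1 AND NOT A1 = max(0, a+b−1) on (0.52, 0.48) = 0.00
  ((A1 OR A5) AND A5) OR (A1 AND NOT A1) = min(1, a+b) on (0.55, 0.00) = 0.55
  → value = 0.5500
Under algebraic product:
  A1 OR A5 = a + b − a·b on (0.5200, 0.5500) = 0.7840
  (A1 OR A5) AND A5 = a·b on (0.7840, 0.5500) = 0.4312
  NOT A1 = 1 − 0.5200 = 0.4800
  A1 AND NOT A1 = a·b on (0.5200, 0.4800) = 0.2496
  ((A1 OR A5) AND A5) OR (A1 AND NOT A1) = a + b − a·b on (0.4312, 0.2496) = 0.5732
  → value = 0.5732
|0.5500 − 0.5732| = 0.023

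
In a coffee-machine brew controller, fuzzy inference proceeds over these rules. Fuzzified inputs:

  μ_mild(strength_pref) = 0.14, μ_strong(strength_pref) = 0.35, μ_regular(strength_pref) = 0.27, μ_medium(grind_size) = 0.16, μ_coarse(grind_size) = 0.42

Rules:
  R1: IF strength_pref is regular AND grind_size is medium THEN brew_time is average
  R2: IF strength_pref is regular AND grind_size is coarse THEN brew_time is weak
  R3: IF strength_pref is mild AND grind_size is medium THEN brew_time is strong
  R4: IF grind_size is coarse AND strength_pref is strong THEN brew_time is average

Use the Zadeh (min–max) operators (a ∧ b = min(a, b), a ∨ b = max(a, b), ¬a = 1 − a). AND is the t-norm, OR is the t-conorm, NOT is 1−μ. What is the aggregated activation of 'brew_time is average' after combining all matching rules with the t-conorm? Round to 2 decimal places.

R1: regular=0.27, medium=0.16; AND[min(a, b)] → w = 0.16
R2: regular=0.27, coarse=0.42; AND[min(a, b)] → w = 0.27
R3: mild=0.14, medium=0.16; AND[min(a, b)] → w = 0.14
R4: coarse=0.42, strong=0.35; AND[min(a, b)] → w = 0.35
Rules with consequent 'average': {R1, R4} → strengths 0.16, 0.35
Aggregate via t-conorm [max(a, b)]: 0.35

0.35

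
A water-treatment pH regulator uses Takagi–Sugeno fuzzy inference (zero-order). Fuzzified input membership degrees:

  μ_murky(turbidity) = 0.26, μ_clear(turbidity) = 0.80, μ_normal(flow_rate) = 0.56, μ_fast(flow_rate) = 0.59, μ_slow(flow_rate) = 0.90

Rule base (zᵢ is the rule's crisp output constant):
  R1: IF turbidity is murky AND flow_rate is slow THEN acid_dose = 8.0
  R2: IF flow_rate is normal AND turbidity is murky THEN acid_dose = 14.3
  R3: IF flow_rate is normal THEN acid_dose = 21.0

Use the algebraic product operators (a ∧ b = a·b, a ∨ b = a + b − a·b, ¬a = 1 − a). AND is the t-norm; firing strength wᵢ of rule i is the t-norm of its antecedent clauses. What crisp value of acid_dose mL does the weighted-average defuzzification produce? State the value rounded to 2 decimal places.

16.72

R1 (z=8.0): murky=0.26, slow=0.90; AND[a·b] → w = 0.2340
R2 (z=14.3): normal=0.56, murky=0.26; AND[a·b] → w = 0.1456
R3 (z=21.0): normal=0.56 → w = 0.5600
Weighted average = (0.2340·8.0 + 0.1456·14.3 + 0.5600·21.0) / (0.2340 + 0.1456 + 0.5600)
  = 15.7141 / 0.9396 = 16.72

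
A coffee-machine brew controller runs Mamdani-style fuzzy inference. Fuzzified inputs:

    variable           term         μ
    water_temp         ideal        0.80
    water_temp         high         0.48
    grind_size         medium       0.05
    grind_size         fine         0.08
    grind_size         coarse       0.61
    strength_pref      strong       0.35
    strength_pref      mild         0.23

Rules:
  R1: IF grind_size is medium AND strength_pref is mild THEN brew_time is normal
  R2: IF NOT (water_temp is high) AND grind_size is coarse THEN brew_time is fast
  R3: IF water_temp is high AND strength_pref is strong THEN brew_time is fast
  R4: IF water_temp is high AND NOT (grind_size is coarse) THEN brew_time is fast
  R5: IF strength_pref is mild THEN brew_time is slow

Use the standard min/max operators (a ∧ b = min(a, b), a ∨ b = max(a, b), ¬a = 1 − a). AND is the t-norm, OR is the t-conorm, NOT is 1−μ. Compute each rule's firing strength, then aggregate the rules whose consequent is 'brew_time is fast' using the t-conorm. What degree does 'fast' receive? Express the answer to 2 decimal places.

0.52

R1: medium=0.05, mild=0.23; AND[min(a, b)] → w = 0.05
R2: ¬high=1−0.48=0.52, coarse=0.61; AND[min(a, b)] → w = 0.52
R3: high=0.48, strong=0.35; AND[min(a, b)] → w = 0.35
R4: high=0.48, ¬coarse=1−0.61=0.39; AND[min(a, b)] → w = 0.39
R5: mild=0.23 → w = 0.23
Rules with consequent 'fast': {R2, R3, R4} → strengths 0.52, 0.35, 0.39
Aggregate via t-conorm [max(a, b)]: 0.52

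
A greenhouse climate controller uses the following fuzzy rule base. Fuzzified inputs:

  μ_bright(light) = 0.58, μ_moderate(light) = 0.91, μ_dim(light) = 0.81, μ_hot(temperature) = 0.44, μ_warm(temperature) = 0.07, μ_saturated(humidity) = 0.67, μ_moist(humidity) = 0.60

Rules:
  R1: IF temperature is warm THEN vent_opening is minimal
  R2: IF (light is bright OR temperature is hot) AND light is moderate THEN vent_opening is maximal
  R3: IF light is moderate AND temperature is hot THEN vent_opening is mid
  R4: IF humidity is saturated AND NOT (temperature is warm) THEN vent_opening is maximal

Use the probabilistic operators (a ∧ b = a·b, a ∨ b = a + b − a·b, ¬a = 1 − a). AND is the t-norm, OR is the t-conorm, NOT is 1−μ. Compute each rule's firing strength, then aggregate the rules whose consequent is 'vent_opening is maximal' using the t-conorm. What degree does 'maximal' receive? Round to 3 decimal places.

R1: warm=0.07 → w = 0.0700
R2: (bright=0.58 OR hot=0.44) = 0.7648; AND[a·b] with moderate=0.91 → w = 0.6960
R3: moderate=0.91, hot=0.44; AND[a·b] → w = 0.4004
R4: saturated=0.67, ¬warm=1−0.07=0.93; AND[a·b] → w = 0.6231
Rules with consequent 'maximal': {R2, R4} → strengths 0.6960, 0.6231
Aggregate via t-conorm [a + b − a·b]: 0.8854

0.885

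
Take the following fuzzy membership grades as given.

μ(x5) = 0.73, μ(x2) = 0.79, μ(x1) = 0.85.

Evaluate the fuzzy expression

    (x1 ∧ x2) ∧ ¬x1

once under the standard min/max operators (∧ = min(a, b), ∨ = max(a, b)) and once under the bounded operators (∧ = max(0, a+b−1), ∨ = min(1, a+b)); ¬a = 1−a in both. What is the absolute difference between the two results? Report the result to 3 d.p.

0.150

Under standard min/max:
  x1 ∧ x2 = min(a, b) on (0.85, 0.79) = 0.79
  ¬x1 = 1 − 0.85 = 0.15
  (x1 ∧ x2) ∧ ¬x1 = min(a, b) on (0.79, 0.15) = 0.15
  → value = 0.1500
Under bounded:
  x1 ∧ x2 = max(0, a+b−1) on (0.85, 0.79) = 0.64
  ¬x1 = 1 − 0.85 = 0.15
  (x1 ∧ x2) ∧ ¬x1 = max(0, a+b−1) on (0.64, 0.15) = 0.00
  → value = 0.0000
|0.1500 − 0.0000| = 0.150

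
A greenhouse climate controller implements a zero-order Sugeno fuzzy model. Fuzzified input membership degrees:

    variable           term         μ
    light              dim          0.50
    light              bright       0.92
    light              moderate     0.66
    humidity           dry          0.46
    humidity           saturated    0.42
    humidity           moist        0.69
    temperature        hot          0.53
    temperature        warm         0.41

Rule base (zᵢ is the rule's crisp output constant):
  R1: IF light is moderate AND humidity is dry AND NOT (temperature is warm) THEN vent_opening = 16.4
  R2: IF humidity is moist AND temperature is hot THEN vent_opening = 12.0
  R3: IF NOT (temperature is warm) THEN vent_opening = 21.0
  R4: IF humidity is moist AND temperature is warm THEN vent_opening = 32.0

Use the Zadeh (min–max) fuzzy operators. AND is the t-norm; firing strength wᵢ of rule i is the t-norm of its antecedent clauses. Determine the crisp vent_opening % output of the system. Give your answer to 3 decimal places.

19.806

R1 (z=16.4): moderate=0.66, dry=0.46, ¬warm=1−0.41=0.59; AND[min(a, b)] → w = 0.46
R2 (z=12.0): moist=0.69, hot=0.53; AND[min(a, b)] → w = 0.53
R3 (z=21.0): ¬warm=1−0.41=0.59 → w = 0.59
R4 (z=32.0): moist=0.69, warm=0.41; AND[min(a, b)] → w = 0.41
Weighted average = (0.46·16.4 + 0.53·12.0 + 0.59·21.0 + 0.41·32.0) / (0.46 + 0.53 + 0.59 + 0.41)
  = 39.4140 / 1.9900 = 19.806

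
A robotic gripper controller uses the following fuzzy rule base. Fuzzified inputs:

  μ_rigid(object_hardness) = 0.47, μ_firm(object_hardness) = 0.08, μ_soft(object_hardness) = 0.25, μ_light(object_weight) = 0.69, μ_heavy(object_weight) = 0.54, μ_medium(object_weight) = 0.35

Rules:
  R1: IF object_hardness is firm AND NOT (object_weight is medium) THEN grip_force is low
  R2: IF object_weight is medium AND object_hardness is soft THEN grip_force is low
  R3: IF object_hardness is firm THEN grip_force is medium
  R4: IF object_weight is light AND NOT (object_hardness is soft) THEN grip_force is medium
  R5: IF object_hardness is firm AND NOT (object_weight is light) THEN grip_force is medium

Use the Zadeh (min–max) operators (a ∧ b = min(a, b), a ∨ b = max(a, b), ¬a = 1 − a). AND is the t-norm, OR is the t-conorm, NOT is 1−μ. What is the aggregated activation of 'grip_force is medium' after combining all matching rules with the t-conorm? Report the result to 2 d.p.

R1: firm=0.08, ¬medium=1−0.35=0.65; AND[min(a, b)] → w = 0.08
R2: medium=0.35, soft=0.25; AND[min(a, b)] → w = 0.25
R3: firm=0.08 → w = 0.08
R4: light=0.69, ¬soft=1−0.25=0.75; AND[min(a, b)] → w = 0.69
R5: firm=0.08, ¬light=1−0.69=0.31; AND[min(a, b)] → w = 0.08
Rules with consequent 'medium': {R3, R4, R5} → strengths 0.08, 0.69, 0.08
Aggregate via t-conorm [max(a, b)]: 0.69

0.69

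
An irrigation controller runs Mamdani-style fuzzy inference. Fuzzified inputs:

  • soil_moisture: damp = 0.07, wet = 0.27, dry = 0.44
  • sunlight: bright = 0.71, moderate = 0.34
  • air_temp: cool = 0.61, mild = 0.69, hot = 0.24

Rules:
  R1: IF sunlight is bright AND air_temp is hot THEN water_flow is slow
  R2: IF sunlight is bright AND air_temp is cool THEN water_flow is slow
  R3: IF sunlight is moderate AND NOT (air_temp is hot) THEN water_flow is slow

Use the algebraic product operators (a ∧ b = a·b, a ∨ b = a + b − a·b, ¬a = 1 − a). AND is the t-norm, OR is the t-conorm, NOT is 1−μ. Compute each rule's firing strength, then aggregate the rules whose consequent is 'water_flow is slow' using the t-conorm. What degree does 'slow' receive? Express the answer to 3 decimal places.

0.651

R1: bright=0.71, hot=0.24; AND[a·b] → w = 0.1704
R2: bright=0.71, cool=0.61; AND[a·b] → w = 0.4331
R3: moderate=0.34, ¬hot=1−0.24=0.76; AND[a·b] → w = 0.2584
Rules with consequent 'slow': {R1, R2, R3} → strengths 0.1704, 0.4331, 0.2584
Aggregate via t-conorm [a + b − a·b]: 0.6512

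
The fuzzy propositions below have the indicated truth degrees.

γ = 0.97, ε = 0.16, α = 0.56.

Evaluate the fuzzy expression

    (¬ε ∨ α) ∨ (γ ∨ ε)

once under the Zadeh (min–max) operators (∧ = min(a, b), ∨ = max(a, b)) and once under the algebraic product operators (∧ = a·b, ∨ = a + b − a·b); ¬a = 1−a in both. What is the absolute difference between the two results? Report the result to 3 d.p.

0.028

Under Zadeh (min–max):
  ¬ε = 1 − 0.16 = 0.84
  ¬ε ∨ α = max(a, b) on (0.84, 0.56) = 0.84
  γ ∨ ε = max(a, b) on (0.97, 0.16) = 0.97
  (¬ε ∨ α) ∨ (γ ∨ ε) = max(a, b) on (0.84, 0.97) = 0.97
  → value = 0.9700
Under algebraic product:
  ¬ε = 1 − 0.1600 = 0.8400
  ¬ε ∨ α = a + b − a·b on (0.8400, 0.5600) = 0.9296
  γ ∨ ε = a + b − a·b on (0.9700, 0.1600) = 0.9748
  (¬ε ∨ α) ∨ (γ ∨ ε) = a + b − a·b on (0.9296, 0.9748) = 0.9982
  → value = 0.9982
|0.9700 − 0.9982| = 0.028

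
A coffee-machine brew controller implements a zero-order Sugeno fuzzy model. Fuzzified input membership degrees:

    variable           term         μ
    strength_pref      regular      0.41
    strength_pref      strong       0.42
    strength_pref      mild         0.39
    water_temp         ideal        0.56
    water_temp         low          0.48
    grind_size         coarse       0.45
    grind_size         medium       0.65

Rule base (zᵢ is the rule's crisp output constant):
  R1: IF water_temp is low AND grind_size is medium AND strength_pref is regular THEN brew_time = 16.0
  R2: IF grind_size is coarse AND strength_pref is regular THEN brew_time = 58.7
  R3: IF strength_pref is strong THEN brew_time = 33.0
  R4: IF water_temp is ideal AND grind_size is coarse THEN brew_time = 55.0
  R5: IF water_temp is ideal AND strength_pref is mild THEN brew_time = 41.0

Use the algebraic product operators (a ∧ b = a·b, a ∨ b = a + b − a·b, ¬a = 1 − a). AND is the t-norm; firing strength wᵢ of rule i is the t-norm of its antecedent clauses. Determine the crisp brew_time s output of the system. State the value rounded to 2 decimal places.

41.20

R1 (z=16.0): low=0.48, medium=0.65, regular=0.41; AND[a·b] → w = 0.1279
R2 (z=58.7): coarse=0.45, regular=0.41; AND[a·b] → w = 0.1845
R3 (z=33.0): strong=0.42 → w = 0.4200
R4 (z=55.0): ideal=0.56, coarse=0.45; AND[a·b] → w = 0.2520
R5 (z=41.0): ideal=0.56, mild=0.39; AND[a·b] → w = 0.2184
Weighted average = (0.1279·16.0 + 0.1845·58.7 + 0.4200·33.0 + 0.2520·55.0 + 0.2184·41.0) / (0.1279 + 0.1845 + 0.4200 + 0.2520 + 0.2184)
  = 49.5513 / 1.2028 = 41.20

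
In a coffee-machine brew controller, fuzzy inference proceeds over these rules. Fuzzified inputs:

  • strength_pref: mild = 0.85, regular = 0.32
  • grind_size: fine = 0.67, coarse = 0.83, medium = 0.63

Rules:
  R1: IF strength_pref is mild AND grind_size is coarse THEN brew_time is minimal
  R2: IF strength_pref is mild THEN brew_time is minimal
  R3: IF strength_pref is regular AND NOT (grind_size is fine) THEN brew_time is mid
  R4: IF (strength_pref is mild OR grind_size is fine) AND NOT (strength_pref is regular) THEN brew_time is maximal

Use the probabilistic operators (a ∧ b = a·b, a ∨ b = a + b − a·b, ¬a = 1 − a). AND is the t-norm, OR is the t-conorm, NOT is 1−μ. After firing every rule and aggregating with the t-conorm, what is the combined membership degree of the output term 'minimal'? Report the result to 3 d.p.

0.956

R1: mild=0.85, coarse=0.83; AND[a·b] → w = 0.7055
R2: mild=0.85 → w = 0.8500
R3: regular=0.32, ¬fine=1−0.67=0.33; AND[a·b] → w = 0.1056
R4: (mild=0.85 OR fine=0.67) = 0.9505; AND[a·b] with ¬regular=1−0.32=0.68 → w = 0.6463
Rules with consequent 'minimal': {R1, R2} → strengths 0.7055, 0.8500
Aggregate via t-conorm [a + b − a·b]: 0.9558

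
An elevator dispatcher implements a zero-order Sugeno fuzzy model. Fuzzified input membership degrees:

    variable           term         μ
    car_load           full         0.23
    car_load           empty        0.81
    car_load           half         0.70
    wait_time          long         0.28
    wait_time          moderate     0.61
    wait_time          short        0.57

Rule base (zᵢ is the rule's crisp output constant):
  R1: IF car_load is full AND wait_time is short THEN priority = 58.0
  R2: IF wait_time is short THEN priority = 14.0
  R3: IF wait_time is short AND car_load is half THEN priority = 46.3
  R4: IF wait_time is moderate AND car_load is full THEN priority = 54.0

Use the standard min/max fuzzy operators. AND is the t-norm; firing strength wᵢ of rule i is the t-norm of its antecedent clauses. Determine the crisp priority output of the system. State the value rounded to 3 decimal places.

37.582

R1 (z=58.0): full=0.23, short=0.57; AND[min(a, b)] → w = 0.23
R2 (z=14.0): short=0.57 → w = 0.57
R3 (z=46.3): short=0.57, half=0.70; AND[min(a, b)] → w = 0.57
R4 (z=54.0): moderate=0.61, full=0.23; AND[min(a, b)] → w = 0.23
Weighted average = (0.23·58.0 + 0.57·14.0 + 0.57·46.3 + 0.23·54.0) / (0.23 + 0.57 + 0.57 + 0.23)
  = 60.1310 / 1.6000 = 37.582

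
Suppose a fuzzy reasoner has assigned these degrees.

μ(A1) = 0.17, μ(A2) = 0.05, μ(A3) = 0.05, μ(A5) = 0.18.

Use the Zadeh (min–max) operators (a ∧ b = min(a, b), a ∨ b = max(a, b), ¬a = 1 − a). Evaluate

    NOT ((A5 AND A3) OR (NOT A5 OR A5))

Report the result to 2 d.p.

0.18

A5 AND A3 = min(a, b) on (0.18, 0.05) = 0.05
NOT A5 = 1 − 0.18 = 0.82
NOT A5 OR A5 = max(a, b) on (0.82, 0.18) = 0.82
(A5 AND A3) OR (NOT A5 OR A5) = max(a, b) on (0.05, 0.82) = 0.82
NOT ((A5 AND A3) OR (NOT A5 OR A5)) = 1 − 0.82 = 0.18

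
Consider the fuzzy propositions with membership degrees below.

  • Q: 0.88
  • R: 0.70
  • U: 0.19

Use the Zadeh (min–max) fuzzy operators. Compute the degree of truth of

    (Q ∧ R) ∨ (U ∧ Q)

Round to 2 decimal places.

0.70

Q ∧ R = min(a, b) on (0.88, 0.70) = 0.70
U ∧ Q = min(a, b) on (0.19, 0.88) = 0.19
(Q ∧ R) ∨ (U ∧ Q) = max(a, b) on (0.70, 0.19) = 0.70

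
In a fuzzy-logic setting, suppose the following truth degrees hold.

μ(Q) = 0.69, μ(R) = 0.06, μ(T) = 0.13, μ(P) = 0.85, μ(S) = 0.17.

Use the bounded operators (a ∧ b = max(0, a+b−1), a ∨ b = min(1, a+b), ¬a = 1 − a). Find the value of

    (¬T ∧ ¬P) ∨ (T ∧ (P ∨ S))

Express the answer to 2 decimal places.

¬T = 1 − 0.13 = 0.87
¬P = 1 − 0.85 = 0.15
¬T ∧ ¬P = max(0, a+b−1) on (0.87, 0.15) = 0.02
P ∨ S = min(1, a+b) on (0.85, 0.17) = 1.00
T ∧ (P ∨ S) = max(0, a+b−1) on (0.13, 1.00) = 0.13
(¬T ∧ ¬P) ∨ (T ∧ (P ∨ S)) = min(1, a+b) on (0.02, 0.13) = 0.15

0.15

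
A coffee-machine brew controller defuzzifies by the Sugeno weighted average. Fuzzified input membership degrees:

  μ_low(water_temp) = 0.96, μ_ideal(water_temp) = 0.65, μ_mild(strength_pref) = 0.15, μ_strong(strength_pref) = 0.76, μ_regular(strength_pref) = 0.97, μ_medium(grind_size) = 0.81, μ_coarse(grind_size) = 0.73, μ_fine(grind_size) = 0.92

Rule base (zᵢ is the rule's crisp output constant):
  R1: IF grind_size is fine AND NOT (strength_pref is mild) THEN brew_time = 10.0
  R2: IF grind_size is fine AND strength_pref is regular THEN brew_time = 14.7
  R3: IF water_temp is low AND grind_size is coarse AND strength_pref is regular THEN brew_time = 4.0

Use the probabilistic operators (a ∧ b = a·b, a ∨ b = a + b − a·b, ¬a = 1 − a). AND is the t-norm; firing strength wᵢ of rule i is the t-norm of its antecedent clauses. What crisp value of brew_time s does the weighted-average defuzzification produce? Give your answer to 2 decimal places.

10.05

R1 (z=10.0): fine=0.92, ¬mild=1−0.15=0.85; AND[a·b] → w = 0.7820
R2 (z=14.7): fine=0.92, regular=0.97; AND[a·b] → w = 0.8924
R3 (z=4.0): low=0.96, coarse=0.73, regular=0.97; AND[a·b] → w = 0.6798
Weighted average = (0.7820·10.0 + 0.8924·14.7 + 0.6798·4.0) / (0.7820 + 0.8924 + 0.6798)
  = 23.6574 / 2.3542 = 10.05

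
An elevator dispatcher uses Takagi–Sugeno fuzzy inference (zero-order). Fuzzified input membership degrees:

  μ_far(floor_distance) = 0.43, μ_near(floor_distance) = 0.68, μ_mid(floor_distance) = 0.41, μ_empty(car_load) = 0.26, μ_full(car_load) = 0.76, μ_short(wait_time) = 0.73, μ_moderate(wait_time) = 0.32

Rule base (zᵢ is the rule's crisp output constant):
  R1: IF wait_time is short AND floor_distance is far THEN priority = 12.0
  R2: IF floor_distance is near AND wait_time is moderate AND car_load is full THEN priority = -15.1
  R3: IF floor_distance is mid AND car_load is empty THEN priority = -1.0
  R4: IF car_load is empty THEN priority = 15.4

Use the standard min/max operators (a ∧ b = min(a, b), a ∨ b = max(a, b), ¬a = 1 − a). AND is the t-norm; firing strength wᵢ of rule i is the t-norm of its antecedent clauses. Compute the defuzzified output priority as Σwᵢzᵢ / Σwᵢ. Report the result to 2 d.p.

R1 (z=12.0): short=0.73, far=0.43; AND[min(a, b)] → w = 0.43
R2 (z=-15.1): near=0.68, moderate=0.32, full=0.76; AND[min(a, b)] → w = 0.32
R3 (z=-1.0): mid=0.41, empty=0.26; AND[min(a, b)] → w = 0.26
R4 (z=15.4): empty=0.26 → w = 0.26
Weighted average = (0.43·12.0 + 0.32·-15.1 + 0.26·-1.0 + 0.26·15.4) / (0.43 + 0.32 + 0.26 + 0.26)
  = 4.0720 / 1.2700 = 3.21

3.21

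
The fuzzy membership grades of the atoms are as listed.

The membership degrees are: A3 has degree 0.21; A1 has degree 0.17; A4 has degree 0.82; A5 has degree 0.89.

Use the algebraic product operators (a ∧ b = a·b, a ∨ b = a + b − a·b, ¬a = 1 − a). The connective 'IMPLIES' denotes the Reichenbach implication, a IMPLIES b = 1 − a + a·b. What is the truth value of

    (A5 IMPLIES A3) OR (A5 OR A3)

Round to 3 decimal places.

0.939

A5 IMPLIES A3  [Reichenbach: 1 − a + a·b] with a=0.8900, b=0.2100 → 0.2969
A5 OR A3 = a + b − a·b on (0.8900, 0.2100) = 0.9131
(A5 IMPLIES A3) OR (A5 OR A3) = a + b − a·b on (0.2969, 0.9131) = 0.9389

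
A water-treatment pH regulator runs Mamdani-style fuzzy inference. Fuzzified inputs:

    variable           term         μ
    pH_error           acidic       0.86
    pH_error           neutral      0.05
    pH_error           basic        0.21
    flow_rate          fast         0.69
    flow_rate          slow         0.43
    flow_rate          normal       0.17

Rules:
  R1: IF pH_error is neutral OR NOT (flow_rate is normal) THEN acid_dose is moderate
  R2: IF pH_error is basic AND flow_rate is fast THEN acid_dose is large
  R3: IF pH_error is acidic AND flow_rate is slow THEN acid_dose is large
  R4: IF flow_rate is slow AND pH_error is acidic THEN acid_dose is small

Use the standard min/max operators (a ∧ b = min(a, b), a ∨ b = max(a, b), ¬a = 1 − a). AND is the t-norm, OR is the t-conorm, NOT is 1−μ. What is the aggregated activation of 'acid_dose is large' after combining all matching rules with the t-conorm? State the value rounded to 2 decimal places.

R1: neutral=0.05, ¬normal=1−0.17=0.83; OR[max(a, b)] → w = 0.83
R2: basic=0.21, fast=0.69; AND[min(a, b)] → w = 0.21
R3: acidic=0.86, slow=0.43; AND[min(a, b)] → w = 0.43
R4: slow=0.43, acidic=0.86; AND[min(a, b)] → w = 0.43
Rules with consequent 'large': {R2, R3} → strengths 0.21, 0.43
Aggregate via t-conorm [max(a, b)]: 0.43

0.43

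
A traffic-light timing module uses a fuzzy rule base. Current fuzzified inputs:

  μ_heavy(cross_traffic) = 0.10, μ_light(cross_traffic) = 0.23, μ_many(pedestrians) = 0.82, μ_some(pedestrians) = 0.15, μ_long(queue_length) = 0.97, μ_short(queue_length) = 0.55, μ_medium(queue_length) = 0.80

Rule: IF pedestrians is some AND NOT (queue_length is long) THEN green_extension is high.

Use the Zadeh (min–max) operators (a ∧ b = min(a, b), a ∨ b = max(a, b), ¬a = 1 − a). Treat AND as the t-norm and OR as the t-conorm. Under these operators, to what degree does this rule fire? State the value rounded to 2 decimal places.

0.03

firing strength: some=0.15, ¬long=1−0.97=0.03; AND[min(a, b)] → w = 0.03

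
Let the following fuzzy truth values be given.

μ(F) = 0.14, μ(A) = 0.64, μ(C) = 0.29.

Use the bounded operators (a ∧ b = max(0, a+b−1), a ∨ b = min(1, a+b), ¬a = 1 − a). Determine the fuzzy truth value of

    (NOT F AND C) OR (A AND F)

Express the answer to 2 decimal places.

NOT F = 1 − 0.14 = 0.86
NOT F AND C = max(0, a+b−1) on (0.86, 0.29) = 0.15
A AND F = max(0, a+b−1) on (0.64, 0.14) = 0.00
(NOT F AND C) OR (A AND F) = min(1, a+b) on (0.15, 0.00) = 0.15

0.15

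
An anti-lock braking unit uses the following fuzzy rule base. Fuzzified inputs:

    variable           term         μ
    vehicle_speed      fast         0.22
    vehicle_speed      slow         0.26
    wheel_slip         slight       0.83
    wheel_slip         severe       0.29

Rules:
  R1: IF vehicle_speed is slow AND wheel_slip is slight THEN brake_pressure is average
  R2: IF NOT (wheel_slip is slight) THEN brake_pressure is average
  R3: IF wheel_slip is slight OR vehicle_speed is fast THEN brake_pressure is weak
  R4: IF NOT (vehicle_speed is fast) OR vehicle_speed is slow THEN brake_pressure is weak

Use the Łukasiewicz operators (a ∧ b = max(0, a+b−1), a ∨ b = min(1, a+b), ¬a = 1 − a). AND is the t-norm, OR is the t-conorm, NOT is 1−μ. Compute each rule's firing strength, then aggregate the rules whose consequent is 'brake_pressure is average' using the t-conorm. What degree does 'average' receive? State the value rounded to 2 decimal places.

R1: slow=0.26, slight=0.83; AND[max(0, a+b−1)] → w = 0.09
R2: ¬slight=1−0.83=0.17 → w = 0.17
R3: slight=0.83, fast=0.22; OR[min(1, a+b)] → w = 1.00
R4: ¬fast=1−0.22=0.78, slow=0.26; OR[min(1, a+b)] → w = 1.00
Rules with consequent 'average': {R1, R2} → strengths 0.09, 0.17
Aggregate via t-conorm [min(1, a+b)]: 0.26

0.26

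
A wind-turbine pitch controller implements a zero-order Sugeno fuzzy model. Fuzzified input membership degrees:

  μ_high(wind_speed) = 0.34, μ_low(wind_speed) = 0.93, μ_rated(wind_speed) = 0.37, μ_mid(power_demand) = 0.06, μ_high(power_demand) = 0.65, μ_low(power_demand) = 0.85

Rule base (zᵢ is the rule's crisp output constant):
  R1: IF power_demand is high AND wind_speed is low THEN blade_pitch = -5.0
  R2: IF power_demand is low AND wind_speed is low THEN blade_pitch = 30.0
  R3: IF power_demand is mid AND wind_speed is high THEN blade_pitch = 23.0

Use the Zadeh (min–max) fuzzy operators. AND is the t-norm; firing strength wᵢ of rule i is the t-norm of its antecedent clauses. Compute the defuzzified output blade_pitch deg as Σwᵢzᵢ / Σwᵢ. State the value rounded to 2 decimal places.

R1 (z=-5.0): high=0.65, low=0.93; AND[min(a, b)] → w = 0.65
R2 (z=30.0): low=0.85, low=0.93; AND[min(a, b)] → w = 0.85
R3 (z=23.0): mid=0.06, high=0.34; AND[min(a, b)] → w = 0.06
Weighted average = (0.65·-5.0 + 0.85·30.0 + 0.06·23.0) / (0.65 + 0.85 + 0.06)
  = 23.6300 / 1.5600 = 15.15

15.15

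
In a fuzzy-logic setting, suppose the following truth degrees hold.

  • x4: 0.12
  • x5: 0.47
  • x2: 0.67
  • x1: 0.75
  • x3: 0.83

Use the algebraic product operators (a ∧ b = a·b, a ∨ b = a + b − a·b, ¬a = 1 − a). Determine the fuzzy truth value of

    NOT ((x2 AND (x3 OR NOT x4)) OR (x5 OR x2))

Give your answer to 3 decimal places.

0.060

NOT x4 = 1 − 0.1200 = 0.8800
x3 OR NOT x4 = a + b − a·b on (0.8300, 0.8800) = 0.9796
x2 AND (x3 OR NOT x4) = a·b on (0.6700, 0.9796) = 0.6563
x5 OR x2 = a + b − a·b on (0.4700, 0.6700) = 0.8251
(x2 AND (x3 OR NOT x4)) OR (x5 OR x2) = a + b − a·b on (0.6563, 0.8251) = 0.9399
NOT ((x2 AND (x3 OR NOT x4)) OR (x5 OR x2)) = 1 − 0.9399 = 0.0601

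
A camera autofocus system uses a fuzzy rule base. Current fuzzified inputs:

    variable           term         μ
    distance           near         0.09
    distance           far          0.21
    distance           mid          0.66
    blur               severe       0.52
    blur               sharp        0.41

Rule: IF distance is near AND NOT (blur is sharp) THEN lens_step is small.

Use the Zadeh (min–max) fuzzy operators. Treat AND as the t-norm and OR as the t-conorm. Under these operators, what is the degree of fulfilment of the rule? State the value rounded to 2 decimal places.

firing strength: near=0.09, ¬sharp=1−0.41=0.59; AND[min(a, b)] → w = 0.09

0.09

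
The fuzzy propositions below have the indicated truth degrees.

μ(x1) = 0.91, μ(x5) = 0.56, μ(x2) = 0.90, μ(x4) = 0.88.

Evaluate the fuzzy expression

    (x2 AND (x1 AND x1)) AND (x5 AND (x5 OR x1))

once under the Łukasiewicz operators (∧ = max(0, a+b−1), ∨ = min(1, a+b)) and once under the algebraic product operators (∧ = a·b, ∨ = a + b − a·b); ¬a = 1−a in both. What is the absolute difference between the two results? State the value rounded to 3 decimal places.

0.121

Under Łukasiewicz:
  x1 AND x1 = max(0, a+b−1) on (0.91, 0.91) = 0.82
  x2 AND (x1 AND x1) = max(0, a+b−1) on (0.90, 0.82) = 0.72
  x5 OR x1 = min(1, a+b) on (0.56, 0.91) = 1.00
  x5 AND (x5 OR x1) = max(0, a+b−1) on (0.56, 1.00) = 0.56
  (x2 AND (x1 AND x1)) AND (x5 AND (x5 OR x1)) = max(0, a+b−1) on (0.72, 0.56) = 0.28
  → value = 0.2800
Under algebraic product:
  x1 AND x1 = a·b on (0.9100, 0.9100) = 0.8281
  x2 AND (x1 AND x1) = a·b on (0.9000, 0.8281) = 0.7453
  x5 OR x1 = a + b − a·b on (0.5600, 0.9100) = 0.9604
  x5 AND (x5 OR x1) = a·b on (0.5600, 0.9604) = 0.5378
  (x2 AND (x1 AND x1)) AND (x5 AND (x5 OR x1)) = a·b on (0.7453, 0.5378) = 0.4008
  → value = 0.4008
|0.2800 − 0.4008| = 0.121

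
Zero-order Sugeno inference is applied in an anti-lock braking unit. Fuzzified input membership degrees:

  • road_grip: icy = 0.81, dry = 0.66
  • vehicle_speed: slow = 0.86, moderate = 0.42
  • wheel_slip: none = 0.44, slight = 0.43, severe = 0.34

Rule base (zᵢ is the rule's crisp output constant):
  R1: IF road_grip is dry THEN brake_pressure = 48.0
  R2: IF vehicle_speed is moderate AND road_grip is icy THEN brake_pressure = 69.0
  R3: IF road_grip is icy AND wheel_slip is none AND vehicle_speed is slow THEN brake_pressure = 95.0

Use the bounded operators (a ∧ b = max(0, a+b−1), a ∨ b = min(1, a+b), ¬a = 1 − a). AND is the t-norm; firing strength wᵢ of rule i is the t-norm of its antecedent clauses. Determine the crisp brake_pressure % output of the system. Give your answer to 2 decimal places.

R1 (z=48.0): dry=0.66 → w = 0.66
R2 (z=69.0): moderate=0.42, icy=0.81; AND[max(0, a+b−1)] → w = 0.23
R3 (z=95.0): icy=0.81, none=0.44, slow=0.86; AND[max(0, a+b−1)] → w = 0.11
Weighted average = (0.66·48.0 + 0.23·69.0 + 0.11·95.0) / (0.66 + 0.23 + 0.11)
  = 58.0000 / 1.0000 = 58.00

58.00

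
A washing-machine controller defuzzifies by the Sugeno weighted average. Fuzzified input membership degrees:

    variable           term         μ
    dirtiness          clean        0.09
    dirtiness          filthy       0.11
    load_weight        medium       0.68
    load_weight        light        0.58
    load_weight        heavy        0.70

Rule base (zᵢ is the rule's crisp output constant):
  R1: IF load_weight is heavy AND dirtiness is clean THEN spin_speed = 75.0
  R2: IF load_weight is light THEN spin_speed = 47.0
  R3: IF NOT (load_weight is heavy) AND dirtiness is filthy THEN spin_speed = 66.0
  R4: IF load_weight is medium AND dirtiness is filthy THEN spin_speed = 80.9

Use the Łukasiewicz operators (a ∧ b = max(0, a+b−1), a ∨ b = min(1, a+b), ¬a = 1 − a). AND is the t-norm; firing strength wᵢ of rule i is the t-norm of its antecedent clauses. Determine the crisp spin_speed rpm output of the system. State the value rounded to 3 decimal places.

R1 (z=75.0): heavy=0.70, clean=0.09; AND[max(0, a+b−1)] → w = 0.00
R2 (z=47.0): light=0.58 → w = 0.58
R3 (z=66.0): ¬heavy=1−0.70=0.30, filthy=0.11; AND[max(0, a+b−1)] → w = 0.00
R4 (z=80.9): medium=0.68, filthy=0.11; AND[max(0, a+b−1)] → w = 0.00
Weighted average = (0.00·75.0 + 0.58·47.0 + 0.00·66.0 + 0.00·80.9) / (0.00 + 0.58 + 0.00 + 0.00)
  = 27.2600 / 0.5800 = 47.000

47.000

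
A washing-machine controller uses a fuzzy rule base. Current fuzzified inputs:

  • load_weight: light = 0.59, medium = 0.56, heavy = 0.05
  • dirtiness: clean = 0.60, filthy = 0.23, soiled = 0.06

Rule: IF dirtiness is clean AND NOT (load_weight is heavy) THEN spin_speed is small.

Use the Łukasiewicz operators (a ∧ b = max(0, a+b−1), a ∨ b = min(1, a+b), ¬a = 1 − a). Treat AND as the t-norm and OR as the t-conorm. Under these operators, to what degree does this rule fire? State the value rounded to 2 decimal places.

firing strength: clean=0.60, ¬heavy=1−0.05=0.95; AND[max(0, a+b−1)] → w = 0.55

0.55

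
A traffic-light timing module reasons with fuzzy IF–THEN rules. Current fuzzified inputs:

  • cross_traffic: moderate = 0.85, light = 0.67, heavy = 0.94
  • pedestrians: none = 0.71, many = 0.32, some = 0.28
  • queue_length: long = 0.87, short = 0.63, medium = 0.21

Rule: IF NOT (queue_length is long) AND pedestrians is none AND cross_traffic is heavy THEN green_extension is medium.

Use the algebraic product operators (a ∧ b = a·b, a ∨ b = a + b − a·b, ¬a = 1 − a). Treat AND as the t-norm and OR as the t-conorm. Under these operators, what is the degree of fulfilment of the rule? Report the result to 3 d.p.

firing strength: ¬long=1−0.87=0.13, none=0.71, heavy=0.94; AND[a·b] → w = 0.0868

0.087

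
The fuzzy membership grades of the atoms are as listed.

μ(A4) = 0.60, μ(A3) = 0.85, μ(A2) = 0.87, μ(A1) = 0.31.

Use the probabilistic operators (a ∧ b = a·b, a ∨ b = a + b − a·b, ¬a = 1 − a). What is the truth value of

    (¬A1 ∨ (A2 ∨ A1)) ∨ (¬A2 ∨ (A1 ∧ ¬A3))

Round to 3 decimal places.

0.977

¬A1 = 1 − 0.3100 = 0.6900
A2 ∨ A1 = a + b − a·b on (0.8700, 0.3100) = 0.9103
¬A1 ∨ (A2 ∨ A1) = a + b − a·b on (0.6900, 0.9103) = 0.9722
¬A2 = 1 − 0.8700 = 0.1300
¬A3 = 1 − 0.8500 = 0.1500
A1 ∧ ¬A3 = a·b on (0.3100, 0.1500) = 0.0465
¬A2 ∨ (A1 ∧ ¬A3) = a + b − a·b on (0.1300, 0.0465) = 0.1705
(¬A1 ∨ (A2 ∨ A1)) ∨ (¬A2 ∨ (A1 ∧ ¬A3)) = a + b − a·b on (0.9722, 0.1705) = 0.9769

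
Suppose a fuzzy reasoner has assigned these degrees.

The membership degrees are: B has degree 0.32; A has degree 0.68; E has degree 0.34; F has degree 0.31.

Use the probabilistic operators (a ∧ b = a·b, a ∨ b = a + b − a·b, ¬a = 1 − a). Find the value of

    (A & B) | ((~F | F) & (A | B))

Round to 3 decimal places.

0.699

A & B = a·b on (0.6800, 0.3200) = 0.2176
~F = 1 − 0.3100 = 0.6900
~F | F = a + b − a·b on (0.6900, 0.3100) = 0.7861
A | B = a + b − a·b on (0.6800, 0.3200) = 0.7824
(~F | F) & (A | B) = a·b on (0.7861, 0.7824) = 0.6150
(A & B) | ((~F | F) & (A | B)) = a + b − a·b on (0.2176, 0.6150) = 0.6988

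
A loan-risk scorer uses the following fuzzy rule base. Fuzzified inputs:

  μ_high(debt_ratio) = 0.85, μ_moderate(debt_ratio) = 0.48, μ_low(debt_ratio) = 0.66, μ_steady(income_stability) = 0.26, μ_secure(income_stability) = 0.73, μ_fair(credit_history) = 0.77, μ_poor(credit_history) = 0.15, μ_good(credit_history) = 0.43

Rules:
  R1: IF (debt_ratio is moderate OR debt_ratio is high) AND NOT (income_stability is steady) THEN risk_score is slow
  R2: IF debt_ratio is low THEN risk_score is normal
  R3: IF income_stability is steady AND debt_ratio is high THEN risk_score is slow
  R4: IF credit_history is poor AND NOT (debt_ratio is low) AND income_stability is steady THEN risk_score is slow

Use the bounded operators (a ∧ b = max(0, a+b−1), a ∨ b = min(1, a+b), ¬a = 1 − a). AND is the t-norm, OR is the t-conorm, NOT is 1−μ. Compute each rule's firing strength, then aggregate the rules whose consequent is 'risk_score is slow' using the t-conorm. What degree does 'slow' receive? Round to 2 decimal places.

0.85

R1: (moderate=0.48 OR high=0.85) = 1.00; AND[max(0, a+b−1)] with ¬steady=1−0.26=0.74 → w = 0.74
R2: low=0.66 → w = 0.66
R3: steady=0.26, high=0.85; AND[max(0, a+b−1)] → w = 0.11
R4: poor=0.15, ¬low=1−0.66=0.34, steady=0.26; AND[max(0, a+b−1)] → w = 0.00
Rules with consequent 'slow': {R1, R3, R4} → strengths 0.74, 0.11, 0.00
Aggregate via t-conorm [min(1, a+b)]: 0.85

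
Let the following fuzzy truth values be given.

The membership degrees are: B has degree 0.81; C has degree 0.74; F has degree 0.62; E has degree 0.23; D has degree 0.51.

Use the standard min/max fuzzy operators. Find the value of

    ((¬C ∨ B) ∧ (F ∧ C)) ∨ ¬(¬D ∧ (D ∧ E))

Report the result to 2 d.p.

0.77

¬C = 1 − 0.74 = 0.26
¬C ∨ B = max(a, b) on (0.26, 0.81) = 0.81
F ∧ C = min(a, b) on (0.62, 0.74) = 0.62
(¬C ∨ B) ∧ (F ∧ C) = min(a, b) on (0.81, 0.62) = 0.62
¬D = 1 − 0.51 = 0.49
D ∧ E = min(a, b) on (0.51, 0.23) = 0.23
¬D ∧ (D ∧ E) = min(a, b) on (0.49, 0.23) = 0.23
¬(¬D ∧ (D ∧ E)) = 1 − 0.23 = 0.77
((¬C ∨ B) ∧ (F ∧ C)) ∨ ¬(¬D ∧ (D ∧ E)) = max(a, b) on (0.62, 0.77) = 0.77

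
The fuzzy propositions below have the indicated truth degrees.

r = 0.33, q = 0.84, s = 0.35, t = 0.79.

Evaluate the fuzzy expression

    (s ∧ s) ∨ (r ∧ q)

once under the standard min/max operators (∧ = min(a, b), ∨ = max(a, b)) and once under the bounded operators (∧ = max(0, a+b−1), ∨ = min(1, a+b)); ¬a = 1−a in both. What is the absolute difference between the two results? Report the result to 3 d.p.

Under standard min/max:
  s ∧ s = min(a, b) on (0.35, 0.35) = 0.35
  r ∧ q = min(a, b) on (0.33, 0.84) = 0.33
  (s ∧ s) ∨ (r ∧ q) = max(a, b) on (0.35, 0.33) = 0.35
  → value = 0.3500
Under bounded:
  s ∧ s = max(0, a+b−1) on (0.35, 0.35) = 0.00
  r ∧ q = max(0, a+b−1) on (0.33, 0.84) = 0.17
  (s ∧ s) ∨ (r ∧ q) = min(1, a+b) on (0.00, 0.17) = 0.17
  → value = 0.1700
|0.3500 − 0.1700| = 0.180

0.180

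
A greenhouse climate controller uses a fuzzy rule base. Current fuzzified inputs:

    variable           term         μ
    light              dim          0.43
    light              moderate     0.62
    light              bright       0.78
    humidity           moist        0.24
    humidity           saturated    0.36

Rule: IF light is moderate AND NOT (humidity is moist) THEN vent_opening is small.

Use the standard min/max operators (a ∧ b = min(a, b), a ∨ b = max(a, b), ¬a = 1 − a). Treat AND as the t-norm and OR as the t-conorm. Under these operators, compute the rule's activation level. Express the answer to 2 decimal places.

0.62

firing strength: moderate=0.62, ¬moist=1−0.24=0.76; AND[min(a, b)] → w = 0.62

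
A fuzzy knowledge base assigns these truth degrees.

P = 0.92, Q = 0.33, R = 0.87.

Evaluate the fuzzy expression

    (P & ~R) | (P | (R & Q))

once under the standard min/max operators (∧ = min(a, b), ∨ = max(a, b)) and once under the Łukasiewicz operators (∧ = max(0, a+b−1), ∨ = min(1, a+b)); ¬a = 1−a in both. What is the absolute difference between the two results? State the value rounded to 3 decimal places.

0.080

Under standard min/max:
  ~R = 1 − 0.87 = 0.13
  P & ~R = min(a, b) on (0.92, 0.13) = 0.13
  R & Q = min(a, b) on (0.87, 0.33) = 0.33
  P | (R & Q) = max(a, b) on (0.92, 0.33) = 0.92
  (P & ~R) | (P | (R & Q)) = max(a, b) on (0.13, 0.92) = 0.92
  → value = 0.9200
Under Łukasiewicz:
  ~R = 1 − 0.87 = 0.13
  P & ~R = max(0, a+b−1) on (0.92, 0.13) = 0.05
  R & Q = max(0, a+b−1) on (0.87, 0.33) = 0.20
  P | (R & Q) = min(1, a+b) on (0.92, 0.20) = 1.00
  (P & ~R) | (P | (R & Q)) = min(1, a+b) on (0.05, 1.00) = 1.00
  → value = 1.0000
|0.9200 − 1.0000| = 0.080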